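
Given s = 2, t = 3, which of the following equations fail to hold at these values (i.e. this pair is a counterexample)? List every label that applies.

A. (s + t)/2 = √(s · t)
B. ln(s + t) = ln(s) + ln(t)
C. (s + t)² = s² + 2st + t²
A, B

Evaluating each claim at the given values:
A. LHS = 5/2, RHS = √(6) ≈ 2.449 → fails here (LHS ≠ RHS)
B. LHS = ln(5) ≈ 1.609, RHS = ln(2) + ln(3) ≈ 1.792 → fails here (LHS ≠ RHS)
C. LHS = 25, RHS = 25 → holds here (LHS = RHS)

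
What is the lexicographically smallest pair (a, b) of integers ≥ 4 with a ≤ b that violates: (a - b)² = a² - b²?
Substituting (4, 5) into the claim:
LHS = (4 - 5)² = 1
RHS = 4² - 5² = -9

Since LHS ≠ RHS, this pair disproves the claim, and no lexicographically smaller pair (a ≤ b, integers ≥ 4) does.

For instance (6, 7) is also a counterexample (LHS = 1, RHS = -13), but it's lexicographically larger.

Answer: (a, b) = (4, 5)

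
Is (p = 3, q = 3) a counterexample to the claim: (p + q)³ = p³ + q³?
Yes

Substituting p = 3, q = 3:
LHS = (3 + 3)³ = 216
RHS = 3³ + 3³ = 54

Since LHS ≠ RHS, this pair disproves the claim.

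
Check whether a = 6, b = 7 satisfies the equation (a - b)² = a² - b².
Substituting a = 6, b = 7:

LHS = (6 - 7)² = 1
RHS = 6² - 7² = -13

LHS ≠ RHS, so the equation does not hold at this point.

Answer: Fails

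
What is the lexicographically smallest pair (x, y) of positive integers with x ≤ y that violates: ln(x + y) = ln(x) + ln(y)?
(x, y) = (1, 1)

Substituting (1, 1) into the claim:
LHS = ln(1 + 1) = ln(2) ≈ 0.6931
RHS = ln(1) + ln(1) = 0

Since LHS ≠ RHS, this pair disproves the claim, and no lexicographically smaller pair (x ≤ y, positive integers) does.

For instance (1, 6) is also a counterexample (LHS = ln(7) ≈ 1.946, RHS = ln(6) ≈ 1.792), but it's lexicographically larger.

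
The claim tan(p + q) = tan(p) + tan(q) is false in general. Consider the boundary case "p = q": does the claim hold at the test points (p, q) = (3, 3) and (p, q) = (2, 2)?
At (3, 3): LHS = tan(6) ≈ -0.291 ≠ RHS = 2·tan(3) ≈ -0.2851
At (2, 2): LHS = tan(4) ≈ 1.158 ≠ RHS = 2·tan(2) ≈ -4.37

Answer: No, fails at both test points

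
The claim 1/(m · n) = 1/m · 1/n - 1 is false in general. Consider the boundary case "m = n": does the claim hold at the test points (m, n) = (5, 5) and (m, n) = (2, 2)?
At (5, 5): LHS = 1/25 ≠ RHS = -24/25
At (2, 2): LHS = 1/4 ≠ RHS = -3/4

Answer: No, fails at both test points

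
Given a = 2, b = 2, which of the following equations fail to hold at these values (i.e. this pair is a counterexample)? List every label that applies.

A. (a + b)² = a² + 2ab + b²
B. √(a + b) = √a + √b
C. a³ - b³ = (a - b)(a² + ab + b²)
B

Evaluating each claim at the given values:
A. LHS = 16, RHS = 16 → holds here (LHS = RHS)
B. LHS = 2, RHS = 2·√(2) ≈ 2.828 → fails here (LHS ≠ RHS)
C. LHS = 0, RHS = 0 → holds here (LHS = RHS)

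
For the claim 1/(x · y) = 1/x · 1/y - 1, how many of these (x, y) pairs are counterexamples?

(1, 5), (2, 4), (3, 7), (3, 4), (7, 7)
5

Testing each pair:
(1, 5): LHS = 1/5, RHS = -4/5 → counterexample
(2, 4): LHS = 1/8, RHS = -7/8 → counterexample
(3, 7): LHS = 1/21, RHS = -20/21 → counterexample
(3, 4): LHS = 1/12, RHS = -11/12 → counterexample
(7, 7): LHS = 1/49, RHS = -48/49 → counterexample

That makes 5 counterexamples.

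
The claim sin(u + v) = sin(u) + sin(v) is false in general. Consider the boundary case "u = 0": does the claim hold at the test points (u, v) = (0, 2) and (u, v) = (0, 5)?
At (0, 2): LHS = sin(2) ≈ 0.9093, RHS = sin(2) ≈ 0.9093 → equal
At (0, 5): LHS = sin(5) ≈ -0.9589, RHS = sin(5) ≈ -0.9589 → equal

So the claim does hold at both of these boundary points, even though it is not an identity.

Answer: Yes, holds at both test points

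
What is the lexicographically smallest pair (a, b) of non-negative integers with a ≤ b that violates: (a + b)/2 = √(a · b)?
At (0, 0): both sides equal 0, so it holds there.

Substituting (0, 1) into the claim:
LHS = (0 + 1)/2 = 1/2
RHS = √(0 · 1) = 0

Since LHS ≠ RHS, this pair disproves the claim, and no lexicographically smaller pair (a ≤ b, non-negative integers) does.

For instance (0, 7) is also a counterexample (LHS = 7/2, RHS = 0), but it's lexicographically larger.

Answer: (a, b) = (0, 1)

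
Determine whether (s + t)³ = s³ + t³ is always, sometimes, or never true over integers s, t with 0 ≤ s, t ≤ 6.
It holds at (s, t) = (0, 4) (both sides equal 64), but fails at (s, t) = (2, 3) (LHS = 125, RHS = 35).

Answer: Sometimes true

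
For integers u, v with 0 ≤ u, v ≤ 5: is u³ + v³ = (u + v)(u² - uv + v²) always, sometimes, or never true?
The identity holds for every pair in the range. For instance at (u, v) = (5, 1): both sides equal 126.

Answer: Always true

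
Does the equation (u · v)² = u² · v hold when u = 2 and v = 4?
Substituting u = 2, v = 4:

LHS = (2 · 4)² = 64
RHS = 2² · 4 = 16

LHS ≠ RHS, so the equation does not hold at this point.

Answer: Fails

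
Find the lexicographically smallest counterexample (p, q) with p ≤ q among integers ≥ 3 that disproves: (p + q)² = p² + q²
(p, q) = (3, 3)

Substituting (3, 3) into the claim:
LHS = (3 + 3)² = 36
RHS = 3² + 3² = 18

Since LHS ≠ RHS, this pair disproves the claim, and no lexicographically smaller pair (p ≤ q, integers ≥ 3) does.

For instance (4, 4) is also a counterexample (LHS = 64, RHS = 32), but it's lexicographically larger.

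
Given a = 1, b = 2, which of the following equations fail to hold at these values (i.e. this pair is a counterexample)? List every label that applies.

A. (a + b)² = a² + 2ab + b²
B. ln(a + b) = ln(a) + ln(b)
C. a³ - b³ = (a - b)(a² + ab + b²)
Evaluating each claim at the given values:
A. LHS = 9, RHS = 9 → holds here (LHS = RHS)
B. LHS = ln(3) ≈ 1.099, RHS = ln(2) ≈ 0.6931 → fails here (LHS ≠ RHS)
C. LHS = -7, RHS = -7 → holds here (LHS = RHS)

Answer: B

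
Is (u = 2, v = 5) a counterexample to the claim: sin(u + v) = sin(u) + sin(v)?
Substituting u = 2, v = 5:
LHS = sin(2 + 5) = sin(7) ≈ 0.657
RHS = sin(2) + sin(5) ≈ -0.04963

Since LHS ≠ RHS, this pair disproves the claim.

Answer: Yes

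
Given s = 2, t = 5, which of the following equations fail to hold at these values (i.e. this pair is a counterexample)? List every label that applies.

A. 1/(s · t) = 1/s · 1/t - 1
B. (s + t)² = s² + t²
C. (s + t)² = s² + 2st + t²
Evaluating each claim at the given values:
A. LHS = 1/10, RHS = -9/10 → fails here (LHS ≠ RHS)
B. LHS = 49, RHS = 29 → fails here (LHS ≠ RHS)
C. LHS = 49, RHS = 49 → holds here (LHS = RHS)

Answer: A, B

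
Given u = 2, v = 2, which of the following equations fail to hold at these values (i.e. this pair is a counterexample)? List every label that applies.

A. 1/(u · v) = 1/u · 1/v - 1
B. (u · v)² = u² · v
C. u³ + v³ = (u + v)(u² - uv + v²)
Evaluating each claim at the given values:
A. LHS = 1/4, RHS = -3/4 → fails here (LHS ≠ RHS)
B. LHS = 16, RHS = 8 → fails here (LHS ≠ RHS)
C. LHS = 16, RHS = 16 → holds here (LHS = RHS)

Answer: A, B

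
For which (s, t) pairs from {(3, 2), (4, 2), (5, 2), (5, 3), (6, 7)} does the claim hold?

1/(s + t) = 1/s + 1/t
None

Testing each pair:
(3, 2): LHS = 1/5, RHS = 5/6 → fails
(4, 2): LHS = 1/6, RHS = 3/4 → fails
(5, 2): LHS = 1/7, RHS = 7/10 → fails
(5, 3): LHS = 1/8, RHS = 8/15 → fails
(6, 7): LHS = 1/13, RHS = 13/42 → fails

No pair satisfies the claim.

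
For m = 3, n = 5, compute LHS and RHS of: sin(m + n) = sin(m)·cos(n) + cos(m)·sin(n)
LHS = sin(3 + 5) = sin(8) ≈ 0.9894
RHS = sin(3)·cos(5) + cos(3)·sin(5) = sin(3)·cos(5) + sin(5)·cos(3) ≈ 0.9894

LHS = RHS: the two sides agree.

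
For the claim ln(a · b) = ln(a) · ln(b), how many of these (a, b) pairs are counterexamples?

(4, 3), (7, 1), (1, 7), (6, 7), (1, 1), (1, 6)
Testing each pair:
(4, 3): LHS = ln(12) ≈ 2.485, RHS = ln(3)·ln(4) ≈ 1.523 → counterexample
(7, 1): LHS = ln(7) ≈ 1.946, RHS = 0 → counterexample
(1, 7): LHS = ln(7) ≈ 1.946, RHS = 0 → counterexample
(6, 7): LHS = ln(42) ≈ 3.738, RHS = ln(6)·ln(7) ≈ 3.487 → counterexample
(1, 1): LHS = 0, RHS = 0 → satisfies claim
(1, 6): LHS = ln(6) ≈ 1.792, RHS = 0 → counterexample

That makes 5 counterexamples.

Answer: 5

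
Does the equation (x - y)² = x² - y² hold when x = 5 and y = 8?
Substituting x = 5, y = 8:

LHS = (5 - 8)² = 9
RHS = 5² - 8² = -39

LHS ≠ RHS, so the equation does not hold at this point.

Answer: Fails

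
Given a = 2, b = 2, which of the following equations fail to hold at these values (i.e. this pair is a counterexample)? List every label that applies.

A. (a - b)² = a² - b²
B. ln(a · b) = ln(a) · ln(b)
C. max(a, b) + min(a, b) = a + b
B

Evaluating each claim at the given values:
A. LHS = 0, RHS = 0 → holds here (LHS = RHS)
B. LHS = ln(4) ≈ 1.386, RHS = ln(2)² ≈ 0.4805 → fails here (LHS ≠ RHS)
C. LHS = 4, RHS = 4 → holds here (LHS = RHS)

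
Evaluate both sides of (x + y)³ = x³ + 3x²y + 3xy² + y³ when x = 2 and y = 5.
LHS = (2 + 5)³ = 343
RHS = 2³ + 3·2²·5 + 3·2·5² + 5³ = 343

LHS = RHS: the two sides agree.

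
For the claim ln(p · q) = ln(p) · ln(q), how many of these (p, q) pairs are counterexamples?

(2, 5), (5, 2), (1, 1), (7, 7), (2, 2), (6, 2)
Testing each pair:
(2, 5): LHS = ln(10) ≈ 2.303, RHS = ln(2)·ln(5) ≈ 1.116 → counterexample
(5, 2): LHS = ln(10) ≈ 2.303, RHS = ln(2)·ln(5) ≈ 1.116 → counterexample
(1, 1): LHS = 0, RHS = 0 → satisfies claim
(7, 7): LHS = ln(49) ≈ 3.892, RHS = ln(7)² ≈ 3.787 → counterexample
(2, 2): LHS = ln(4) ≈ 1.386, RHS = ln(2)² ≈ 0.4805 → counterexample
(6, 2): LHS = ln(12) ≈ 2.485, RHS = ln(2)·ln(6) ≈ 1.242 → counterexample

That makes 5 counterexamples.

Answer: 5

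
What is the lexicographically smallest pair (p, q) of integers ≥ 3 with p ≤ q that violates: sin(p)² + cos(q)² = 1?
(p, q) = (3, 4)

Substituting (3, 4) into the claim:
LHS = sin(3)² + cos(4)² ≈ 0.4472
RHS = 1

Since LHS ≠ RHS, this pair disproves the claim, and no lexicographically smaller pair (p ≤ q, integers ≥ 3) does.

For instance (3, 9) is also a counterexample (LHS = sin(3)² + cos(9)² ≈ 0.8501, RHS = 1), but it's lexicographically larger.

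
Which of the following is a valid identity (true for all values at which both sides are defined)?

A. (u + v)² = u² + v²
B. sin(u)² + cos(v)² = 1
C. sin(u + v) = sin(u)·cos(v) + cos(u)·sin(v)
A: fails at (5, 5) — LHS = 100, RHS = 50.
B: fails at (1, 5) — LHS = cos(5)² + sin(1)² ≈ 0.7885, RHS = 1.
C: holds — e.g. at (0, 1), both sides equal sin(1) ≈ 0.8415.

Answer: C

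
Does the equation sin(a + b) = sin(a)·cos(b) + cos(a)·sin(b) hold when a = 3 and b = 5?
Substituting a = 3, b = 5:

LHS = sin(3 + 5) = sin(8) ≈ 0.9894
RHS = sin(3)·cos(5) + cos(3)·sin(5) = sin(3)·cos(5) + sin(5)·cos(3) ≈ 0.9894

LHS = RHS, so the equation holds at this point.

Answer: Holds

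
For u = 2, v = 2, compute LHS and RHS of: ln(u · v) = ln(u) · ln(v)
LHS = ln(2 · 2) = ln(4) ≈ 1.386
RHS = ln(2) · ln(2) = ln(2)² ≈ 0.4805

LHS ≠ RHS (they differ by about 0.9058), so the equation does not hold here.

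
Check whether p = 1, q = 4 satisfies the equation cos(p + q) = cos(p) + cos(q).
Fails

Substituting p = 1, q = 4:

LHS = cos(1 + 4) = cos(5) ≈ 0.2837
RHS = cos(1) + cos(4) ≈ -0.1133

LHS ≠ RHS, so the equation does not hold at this point.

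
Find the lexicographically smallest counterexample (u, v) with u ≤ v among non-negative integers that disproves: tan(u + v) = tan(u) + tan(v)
(u, v) = (1, 1)

Substituting (1, 1) into the claim:
LHS = tan(1 + 1) = tan(2) ≈ -2.185
RHS = tan(1) + tan(1) = 2·tan(1) ≈ 3.115

Since LHS ≠ RHS, this pair disproves the claim, and no lexicographically smaller pair (u ≤ v, non-negative integers) does.

For instance (2, 3) is also a counterexample (LHS = tan(5) ≈ -3.381, RHS = tan(2) + tan(3) ≈ -2.328), but it's lexicographically larger.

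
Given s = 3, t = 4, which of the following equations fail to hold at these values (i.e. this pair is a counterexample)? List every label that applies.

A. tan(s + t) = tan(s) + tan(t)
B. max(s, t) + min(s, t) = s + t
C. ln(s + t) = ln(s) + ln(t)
Evaluating each claim at the given values:
A. LHS = tan(7) ≈ 0.8714, RHS = tan(3) + tan(4) ≈ 1.015 → fails here (LHS ≠ RHS)
B. LHS = 7, RHS = 7 → holds here (LHS = RHS)
C. LHS = ln(7) ≈ 1.946, RHS = ln(3) + ln(4) ≈ 2.485 → fails here (LHS ≠ RHS)

Answer: A, C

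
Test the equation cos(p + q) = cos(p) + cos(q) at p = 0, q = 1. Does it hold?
Fails

Substituting p = 0, q = 1:

LHS = cos(0 + 1) = cos(1) ≈ 0.5403
RHS = cos(0) + cos(1) = cos(1) + 1 ≈ 1.54

LHS ≠ RHS, so the equation does not hold at this point.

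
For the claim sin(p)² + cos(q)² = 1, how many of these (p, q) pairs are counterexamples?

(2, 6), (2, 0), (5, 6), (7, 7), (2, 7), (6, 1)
Testing each pair:
(2, 6): LHS = sin(2)² + cos(6)² ≈ 1.749, RHS = 1 → counterexample
(2, 0): LHS = sin(2)² + 1 ≈ 1.827, RHS = 1 → counterexample
(5, 6): LHS = sin(5)² + cos(6)² ≈ 1.841, RHS = 1 → counterexample
(7, 7): LHS = sin(7)² + cos(7)² = 1, RHS = 1 → satisfies claim
(2, 7): LHS = cos(7)² + sin(2)² ≈ 1.395, RHS = 1 → counterexample
(6, 1): LHS = sin(6)² + cos(1)² ≈ 0.37, RHS = 1 → counterexample

That makes 5 counterexamples.

Answer: 5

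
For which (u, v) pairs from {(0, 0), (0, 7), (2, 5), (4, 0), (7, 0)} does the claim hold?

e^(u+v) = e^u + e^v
Testing each pair:
(0, 0): LHS = 1, RHS = 2 → fails
(0, 7): LHS = e^7 ≈ 1097, RHS = 1 + e^7 ≈ 1098 → fails
(2, 5): LHS = e^7 ≈ 1097, RHS = e^2 + e^5 ≈ 155.8 → fails
(4, 0): LHS = e^4 ≈ 54.6, RHS = 1 + e^4 ≈ 55.6 → fails
(7, 0): LHS = e^7 ≈ 1097, RHS = 1 + e^7 ≈ 1098 → fails

No pair satisfies the claim.

Answer: None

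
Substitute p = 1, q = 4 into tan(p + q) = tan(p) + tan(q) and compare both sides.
LHS = tan(1 + 4) = tan(5) ≈ -3.381
RHS = tan(1) + tan(4) ≈ 2.715

LHS ≠ RHS (they differ by about 6.096), so the equation does not hold here.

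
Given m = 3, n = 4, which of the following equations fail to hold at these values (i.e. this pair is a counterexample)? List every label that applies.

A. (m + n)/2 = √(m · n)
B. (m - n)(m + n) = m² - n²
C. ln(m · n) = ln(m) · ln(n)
A, C

Evaluating each claim at the given values:
A. LHS = 7/2, RHS = 2·√(3) ≈ 3.464 → fails here (LHS ≠ RHS)
B. LHS = -7, RHS = -7 → holds here (LHS = RHS)
C. LHS = ln(12) ≈ 2.485, RHS = ln(3)·ln(4) ≈ 1.523 → fails here (LHS ≠ RHS)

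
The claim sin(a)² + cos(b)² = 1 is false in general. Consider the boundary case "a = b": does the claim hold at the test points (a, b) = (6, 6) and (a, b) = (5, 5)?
At (6, 6): LHS = sin(6)² + cos(6)² = 1, RHS = 1 → equal
At (5, 5): LHS = cos(5)² + sin(5)² = 1, RHS = 1 → equal

So the claim does hold at both of these boundary points, even though it is not an identity.

Answer: Yes, holds at both test points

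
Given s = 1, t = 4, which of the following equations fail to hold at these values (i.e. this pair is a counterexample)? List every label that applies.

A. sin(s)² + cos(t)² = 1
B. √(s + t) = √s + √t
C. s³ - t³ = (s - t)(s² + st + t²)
Evaluating each claim at the given values:
A. LHS = cos(4)² + sin(1)² ≈ 1.135, RHS = 1 → fails here (LHS ≠ RHS)
B. LHS = √(5) ≈ 2.236, RHS = 3 → fails here (LHS ≠ RHS)
C. LHS = -63, RHS = -63 → holds here (LHS = RHS)

Answer: A, B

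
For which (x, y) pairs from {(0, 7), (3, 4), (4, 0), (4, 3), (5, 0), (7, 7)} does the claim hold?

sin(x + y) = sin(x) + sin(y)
Testing each pair:
(0, 7): LHS = sin(7) ≈ 0.657, RHS = sin(7) ≈ 0.657 → holds
(3, 4): LHS = sin(7) ≈ 0.657, RHS = sin(4) + sin(3) ≈ -0.6157 → fails
(4, 0): LHS = sin(4) ≈ -0.7568, RHS = sin(4) ≈ -0.7568 → holds
(4, 3): LHS = sin(7) ≈ 0.657, RHS = sin(4) + sin(3) ≈ -0.6157 → fails
(5, 0): LHS = sin(5) ≈ -0.9589, RHS = sin(5) ≈ -0.9589 → holds
(7, 7): LHS = sin(14) ≈ 0.9906, RHS = 2·sin(7) ≈ 1.314 → fails

3 of 6 pairs satisfy the claim.

Answer: (0, 7), (4, 0), (5, 0)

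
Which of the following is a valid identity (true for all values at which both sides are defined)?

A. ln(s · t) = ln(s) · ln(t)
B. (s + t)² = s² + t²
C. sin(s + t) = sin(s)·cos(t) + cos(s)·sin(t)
A: fails at (3, 3) — LHS = ln(9) ≈ 2.197, RHS = ln(3)² ≈ 1.207.
B: fails at (2, 5) — LHS = 49, RHS = 29.
C: holds — e.g. at (2, 2), both sides equal sin(4) ≈ -0.7568.

Answer: C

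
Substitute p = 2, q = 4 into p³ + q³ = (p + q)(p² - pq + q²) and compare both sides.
LHS = 2³ + 4³ = 72
RHS = (2 + 4)(2² - 2·4 + 4²) = 72

LHS = RHS: the two sides agree.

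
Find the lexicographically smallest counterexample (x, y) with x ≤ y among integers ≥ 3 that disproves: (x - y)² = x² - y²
Substituting (3, 4) into the claim:
LHS = (3 - 4)² = 1
RHS = 3² - 4² = -7

Since LHS ≠ RHS, this pair disproves the claim, and no lexicographically smaller pair (x ≤ y, integers ≥ 3) does.

For instance (5, 9) is also a counterexample (LHS = 16, RHS = -56), but it's lexicographically larger.

Answer: (x, y) = (3, 4)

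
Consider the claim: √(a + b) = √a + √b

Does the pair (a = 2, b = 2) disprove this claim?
Yes

Substituting a = 2, b = 2:
LHS = √(2 + 2) = 2
RHS = √2 + √2 = 2·√(2) ≈ 2.828

Since LHS ≠ RHS, this pair disproves the claim.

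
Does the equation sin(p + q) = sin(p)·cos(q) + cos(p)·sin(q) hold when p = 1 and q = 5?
Substituting p = 1, q = 5:

LHS = sin(1 + 5) = sin(6) ≈ -0.2794
RHS = sin(1)·cos(5) + cos(1)·sin(5) = sin(5)·cos(1) + sin(1)·cos(5) ≈ -0.2794

LHS = RHS, so the equation holds at this point.

Answer: Holds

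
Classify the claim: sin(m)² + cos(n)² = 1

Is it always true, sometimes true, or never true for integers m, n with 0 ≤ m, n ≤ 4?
It holds at (m, n) = (0, 0) (both sides equal 1), but fails at (m, n) = (1, 0) (LHS = sin(1)² + 1 ≈ 1.708, RHS = 1).

Answer: Sometimes true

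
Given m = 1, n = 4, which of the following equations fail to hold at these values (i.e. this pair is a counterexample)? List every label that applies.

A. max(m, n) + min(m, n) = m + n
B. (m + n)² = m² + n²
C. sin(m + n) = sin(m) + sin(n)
B, C

Evaluating each claim at the given values:
A. LHS = 5, RHS = 5 → holds here (LHS = RHS)
B. LHS = 25, RHS = 17 → fails here (LHS ≠ RHS)
C. LHS = sin(5) ≈ -0.9589, RHS = sin(4) + sin(1) ≈ 0.08467 → fails here (LHS ≠ RHS)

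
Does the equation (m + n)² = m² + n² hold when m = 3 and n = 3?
Substituting m = 3, n = 3:

LHS = (3 + 3)² = 36
RHS = 3² + 3² = 18

LHS ≠ RHS, so the equation does not hold at this point.

Answer: Fails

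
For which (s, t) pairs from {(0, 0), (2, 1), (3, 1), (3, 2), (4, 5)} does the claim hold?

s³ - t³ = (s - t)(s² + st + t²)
Testing each pair:
(0, 0): LHS = 0, RHS = 0 → holds
(2, 1): LHS = 7, RHS = 7 → holds
(3, 1): LHS = 26, RHS = 26 → holds
(3, 2): LHS = 19, RHS = 19 → holds
(4, 5): LHS = -61, RHS = -61 → holds

Every pair satisfies the claim.

Answer: All pairs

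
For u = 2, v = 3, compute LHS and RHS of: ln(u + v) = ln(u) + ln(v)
LHS = ln(2 + 3) = ln(5) ≈ 1.609
RHS = ln(2) + ln(3) ≈ 1.792

LHS ≠ RHS (they differ by about 0.1823), so the equation does not hold here.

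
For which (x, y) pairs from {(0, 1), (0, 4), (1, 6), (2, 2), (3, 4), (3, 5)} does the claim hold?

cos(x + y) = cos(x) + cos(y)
None

Testing each pair:
(0, 1): LHS = cos(1) ≈ 0.5403, RHS = cos(1) + 1 ≈ 1.54 → fails
(0, 4): LHS = cos(4) ≈ -0.6536, RHS = cos(4) + 1 ≈ 0.3464 → fails
(1, 6): LHS = cos(7) ≈ 0.7539, RHS = cos(1) + cos(6) ≈ 1.5 → fails
(2, 2): LHS = cos(4) ≈ -0.6536, RHS = 2·cos(2) ≈ -0.8323 → fails
(3, 4): LHS = cos(7) ≈ 0.7539, RHS = cos(3) + cos(4) ≈ -1.644 → fails
(3, 5): LHS = cos(8) ≈ -0.1455, RHS = cos(3) + cos(5) ≈ -0.7063 → fails

No pair satisfies the claim.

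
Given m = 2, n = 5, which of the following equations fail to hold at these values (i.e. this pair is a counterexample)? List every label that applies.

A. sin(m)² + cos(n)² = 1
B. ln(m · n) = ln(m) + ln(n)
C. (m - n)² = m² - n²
Evaluating each claim at the given values:
A. LHS = cos(5)² + sin(2)² ≈ 0.9073, RHS = 1 → fails here (LHS ≠ RHS)
B. LHS = ln(10) ≈ 2.303, RHS = ln(2) + ln(5) ≈ 2.303 → holds here (LHS = RHS)
C. LHS = 9, RHS = -21 → fails here (LHS ≠ RHS)

Answer: A, C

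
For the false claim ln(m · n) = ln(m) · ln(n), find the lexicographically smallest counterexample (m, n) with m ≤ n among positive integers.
(m, n) = (1, 2)

At (1, 1): both sides equal 0, so it holds there.

Substituting (1, 2) into the claim:
LHS = ln(1 · 2) = ln(2) ≈ 0.6931
RHS = ln(1) · ln(2) = 0

Since LHS ≠ RHS, this pair disproves the claim, and no lexicographically smaller pair (m ≤ n, positive integers) does.

For instance (7, 8) is also a counterexample (LHS = ln(56) ≈ 4.025, RHS = ln(7)·ln(8) ≈ 4.046), but it's lexicographically larger.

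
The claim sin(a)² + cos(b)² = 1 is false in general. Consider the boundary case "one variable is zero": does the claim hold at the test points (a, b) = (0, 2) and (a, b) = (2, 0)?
At (0, 2): LHS = cos(2)² ≈ 0.1732 ≠ RHS = 1
At (2, 0): LHS = sin(2)² + 1 ≈ 1.827 ≠ RHS = 1

Answer: No, fails at both test points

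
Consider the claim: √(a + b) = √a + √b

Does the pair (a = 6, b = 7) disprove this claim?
Substituting a = 6, b = 7:
LHS = √(6 + 7) = √(13) ≈ 3.606
RHS = √6 + √7 = √(6) + √(7) ≈ 5.095

Since LHS ≠ RHS, this pair disproves the claim.

Answer: Yes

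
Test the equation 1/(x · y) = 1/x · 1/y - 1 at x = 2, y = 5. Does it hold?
Fails

Substituting x = 2, y = 5:

LHS = 1/(2 · 5) = 1/10
RHS = 1/2 · 1/5 - 1 = -9/10

LHS ≠ RHS, so the equation does not hold at this point.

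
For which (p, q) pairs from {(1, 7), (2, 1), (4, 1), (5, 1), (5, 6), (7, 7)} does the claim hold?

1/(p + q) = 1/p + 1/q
None

Testing each pair:
(1, 7): LHS = 1/8, RHS = 8/7 → fails
(2, 1): LHS = 1/3, RHS = 3/2 → fails
(4, 1): LHS = 1/5, RHS = 5/4 → fails
(5, 1): LHS = 1/6, RHS = 6/5 → fails
(5, 6): LHS = 1/11, RHS = 11/30 → fails
(7, 7): LHS = 1/14, RHS = 2/7 → fails

No pair satisfies the claim.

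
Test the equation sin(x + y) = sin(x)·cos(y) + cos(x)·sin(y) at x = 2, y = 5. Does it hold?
Holds

Substituting x = 2, y = 5:

LHS = sin(2 + 5) = sin(7) ≈ 0.657
RHS = sin(2)·cos(5) + cos(2)·sin(5) = sin(2)·cos(5) + sin(5)·cos(2) ≈ 0.657

LHS = RHS, so the equation holds at this point.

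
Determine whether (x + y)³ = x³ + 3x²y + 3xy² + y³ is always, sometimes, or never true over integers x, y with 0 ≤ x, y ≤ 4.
Always true

The identity holds for every pair in the range. For instance at (x, y) = (4, 0): both sides equal 64.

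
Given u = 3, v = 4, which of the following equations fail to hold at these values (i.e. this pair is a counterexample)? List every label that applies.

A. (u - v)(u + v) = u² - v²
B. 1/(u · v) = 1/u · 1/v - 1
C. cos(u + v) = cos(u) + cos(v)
Evaluating each claim at the given values:
A. LHS = -7, RHS = -7 → holds here (LHS = RHS)
B. LHS = 1/12, RHS = -11/12 → fails here (LHS ≠ RHS)
C. LHS = cos(7) ≈ 0.7539, RHS = cos(3) + cos(4) ≈ -1.644 → fails here (LHS ≠ RHS)

Answer: B, C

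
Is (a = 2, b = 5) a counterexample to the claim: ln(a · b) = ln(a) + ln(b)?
Substituting a = 2, b = 5:
LHS = ln(2 · 5) = ln(10) ≈ 2.303
RHS = ln(2) + ln(5) ≈ 2.303

The sides agree, so this pair does not disprove the claim.

Answer: No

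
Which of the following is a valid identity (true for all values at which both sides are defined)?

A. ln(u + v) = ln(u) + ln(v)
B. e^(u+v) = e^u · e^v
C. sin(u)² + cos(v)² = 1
B

A: fails at (1, 1) — LHS = ln(2) ≈ 0.6931, RHS = 0.
B: holds — e.g. at (4, 4), both sides equal e^8 ≈ 2981.
C: fails at (2, 5) — LHS = cos(5)² + sin(2)² ≈ 0.9073, RHS = 1.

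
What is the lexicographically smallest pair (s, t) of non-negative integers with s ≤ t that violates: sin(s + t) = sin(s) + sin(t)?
(s, t) = (1, 1)

At (0, 1): both sides equal sin(1) ≈ 0.8415, so it holds there.
At (0, 4): both sides equal sin(4) ≈ -0.7568, so it holds there.

Substituting (1, 1) into the claim:
LHS = sin(1 + 1) = sin(2) ≈ 0.9093
RHS = sin(1) + sin(1) = 2·sin(1) ≈ 1.683

Since LHS ≠ RHS, this pair disproves the claim, and no lexicographically smaller pair (s ≤ t, non-negative integers) does.

For instance (1, 6) is also a counterexample (LHS = sin(7) ≈ 0.657, RHS = sin(6) + sin(1) ≈ 0.5621), but it's lexicographically larger.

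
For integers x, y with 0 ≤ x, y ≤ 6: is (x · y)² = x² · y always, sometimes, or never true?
It holds at (x, y) = (6, 1) (both sides equal 36), but fails at (x, y) = (1, 6) (LHS = 36, RHS = 6).

Answer: Sometimes true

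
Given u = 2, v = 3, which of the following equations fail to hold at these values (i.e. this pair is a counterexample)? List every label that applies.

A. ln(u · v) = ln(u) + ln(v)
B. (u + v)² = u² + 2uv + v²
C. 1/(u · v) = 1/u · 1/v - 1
C

Evaluating each claim at the given values:
A. LHS = ln(6) ≈ 1.792, RHS = ln(2) + ln(3) ≈ 1.792 → holds here (LHS = RHS)
B. LHS = 25, RHS = 25 → holds here (LHS = RHS)
C. LHS = 1/6, RHS = -5/6 → fails here (LHS ≠ RHS)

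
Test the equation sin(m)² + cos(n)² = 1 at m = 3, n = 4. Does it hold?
Substituting m = 3, n = 4:

LHS = sin(3)² + cos(4)² ≈ 0.4472
RHS = 1

LHS ≠ RHS, so the equation does not hold at this point.

Answer: Fails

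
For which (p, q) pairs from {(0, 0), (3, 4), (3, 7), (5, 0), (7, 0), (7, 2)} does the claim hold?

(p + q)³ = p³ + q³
Testing each pair:
(0, 0): LHS = 0, RHS = 0 → holds
(3, 4): LHS = 343, RHS = 91 → fails
(3, 7): LHS = 1000, RHS = 370 → fails
(5, 0): LHS = 125, RHS = 125 → holds
(7, 0): LHS = 343, RHS = 343 → holds
(7, 2): LHS = 729, RHS = 351 → fails

3 of 6 pairs satisfy the claim.

Answer: (0, 0), (5, 0), (7, 0)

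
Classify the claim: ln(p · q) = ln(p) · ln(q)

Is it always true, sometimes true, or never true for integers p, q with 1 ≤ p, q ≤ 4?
Sometimes true

It holds at (p, q) = (1, 1) (both sides equal 0), but fails at (p, q) = (1, 4) (LHS = ln(4) ≈ 1.386, RHS = 0).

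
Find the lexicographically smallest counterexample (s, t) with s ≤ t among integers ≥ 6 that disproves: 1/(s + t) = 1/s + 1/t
Substituting (6, 6) into the claim:
LHS = 1/(6 + 6) = 1/12
RHS = 1/6 + 1/6 = 1/3

Since LHS ≠ RHS, this pair disproves the claim, and no lexicographically smaller pair (s ≤ t, integers ≥ 6) does.

For instance (8, 10) is also a counterexample (LHS = 1/18, RHS = 9/40), but it's lexicographically larger.

Answer: (s, t) = (6, 6)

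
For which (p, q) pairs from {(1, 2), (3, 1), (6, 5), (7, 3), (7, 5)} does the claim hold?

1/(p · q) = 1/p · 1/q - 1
None

Testing each pair:
(1, 2): LHS = 1/2, RHS = -1/2 → fails
(3, 1): LHS = 1/3, RHS = -2/3 → fails
(6, 5): LHS = 1/30, RHS = -29/30 → fails
(7, 3): LHS = 1/21, RHS = -20/21 → fails
(7, 5): LHS = 1/35, RHS = -34/35 → fails

No pair satisfies the claim.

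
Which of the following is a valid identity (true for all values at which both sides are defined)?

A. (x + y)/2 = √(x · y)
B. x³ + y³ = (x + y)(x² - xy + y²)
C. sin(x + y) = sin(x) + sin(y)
A: fails at (0, 1) — LHS = 1/2, RHS = 0.
B: holds — e.g. at (3, 3), both sides equal 54.
C: fails at (1, 1) — LHS = sin(2) ≈ 0.9093, RHS = 2·sin(1) ≈ 1.683.

Answer: B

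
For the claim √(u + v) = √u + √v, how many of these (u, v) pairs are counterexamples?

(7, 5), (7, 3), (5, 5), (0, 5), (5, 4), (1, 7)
5

Testing each pair:
(7, 5): LHS = 2·√(3) ≈ 3.464, RHS = √(5) + √(7) ≈ 4.882 → counterexample
(7, 3): LHS = √(10) ≈ 3.162, RHS = √(3) + √(7) ≈ 4.378 → counterexample
(5, 5): LHS = √(10) ≈ 3.162, RHS = 2·√(5) ≈ 4.472 → counterexample
(0, 5): LHS = √(5) ≈ 2.236, RHS = √(5) ≈ 2.236 → satisfies claim
(5, 4): LHS = 3, RHS = 2 + √(5) ≈ 4.236 → counterexample
(1, 7): LHS = 2·√(2) ≈ 2.828, RHS = 1 + √(7) ≈ 3.646 → counterexample

That makes 5 counterexamples.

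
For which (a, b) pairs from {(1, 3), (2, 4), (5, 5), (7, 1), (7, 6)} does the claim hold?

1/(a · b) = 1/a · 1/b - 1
None

Testing each pair:
(1, 3): LHS = 1/3, RHS = -2/3 → fails
(2, 4): LHS = 1/8, RHS = -7/8 → fails
(5, 5): LHS = 1/25, RHS = -24/25 → fails
(7, 1): LHS = 1/7, RHS = -6/7 → fails
(7, 6): LHS = 1/42, RHS = -41/42 → fails

No pair satisfies the claim.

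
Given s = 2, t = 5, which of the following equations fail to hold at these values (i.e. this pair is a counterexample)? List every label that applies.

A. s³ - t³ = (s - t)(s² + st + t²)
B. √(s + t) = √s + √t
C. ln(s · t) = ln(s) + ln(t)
B

Evaluating each claim at the given values:
A. LHS = -117, RHS = -117 → holds here (LHS = RHS)
B. LHS = √(7) ≈ 2.646, RHS = √(2) + √(5) ≈ 3.65 → fails here (LHS ≠ RHS)
C. LHS = ln(10) ≈ 2.303, RHS = ln(2) + ln(5) ≈ 2.303 → holds here (LHS = RHS)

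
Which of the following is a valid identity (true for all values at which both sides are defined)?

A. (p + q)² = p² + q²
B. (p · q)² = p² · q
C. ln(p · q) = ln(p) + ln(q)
A: fails at (2, 2) — LHS = 16, RHS = 8.
B: fails at (3, 3) — LHS = 81, RHS = 27.
C: holds — e.g. at (2, 4), both sides equal ln(8) ≈ 2.079.

Answer: C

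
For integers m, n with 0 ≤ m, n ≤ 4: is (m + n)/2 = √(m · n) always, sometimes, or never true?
It holds at (m, n) = (0, 0) (both sides equal 0), but fails at (m, n) = (3, 1) (LHS = 2, RHS = √(3) ≈ 1.732).

Answer: Sometimes true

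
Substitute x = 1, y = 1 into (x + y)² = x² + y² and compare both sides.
LHS = (1 + 1)² = 4
RHS = 1² + 1² = 2

LHS ≠ RHS, so the equation does not hold here.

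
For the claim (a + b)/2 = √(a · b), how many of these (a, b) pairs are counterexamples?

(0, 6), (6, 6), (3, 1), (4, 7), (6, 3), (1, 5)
Testing each pair:
(0, 6): LHS = 3, RHS = 0 → counterexample
(6, 6): LHS = 6, RHS = 6 → satisfies claim
(3, 1): LHS = 2, RHS = √(3) ≈ 1.732 → counterexample
(4, 7): LHS = 11/2, RHS = 2·√(7) ≈ 5.292 → counterexample
(6, 3): LHS = 9/2, RHS = 3·√(2) ≈ 4.243 → counterexample
(1, 5): LHS = 3, RHS = √(5) ≈ 2.236 → counterexample

That makes 5 counterexamples.

Answer: 5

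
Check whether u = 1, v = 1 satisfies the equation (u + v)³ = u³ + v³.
Substituting u = 1, v = 1:

LHS = (1 + 1)³ = 8
RHS = 1³ + 1³ = 2

LHS ≠ RHS, so the equation does not hold at this point.

Answer: Fails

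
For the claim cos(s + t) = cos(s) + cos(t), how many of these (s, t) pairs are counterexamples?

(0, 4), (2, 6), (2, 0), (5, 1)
4

Testing each pair:
(0, 4): LHS = cos(4) ≈ -0.6536, RHS = cos(4) + 1 ≈ 0.3464 → counterexample
(2, 6): LHS = cos(8) ≈ -0.1455, RHS = cos(2) + cos(6) ≈ 0.544 → counterexample
(2, 0): LHS = cos(2) ≈ -0.4161, RHS = cos(2) + 1 ≈ 0.5839 → counterexample
(5, 1): LHS = cos(6) ≈ 0.9602, RHS = cos(5) + cos(1) ≈ 0.824 → counterexample

That makes 4 counterexamples.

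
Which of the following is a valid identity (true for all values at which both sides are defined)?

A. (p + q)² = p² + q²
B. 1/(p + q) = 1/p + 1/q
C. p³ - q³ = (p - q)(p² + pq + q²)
C

A: fails at (1, 2) — LHS = 9, RHS = 5.
B: fails at (5, 8) — LHS = 1/13, RHS = 13/40.
C: holds — e.g. at (5, 5), both sides equal 0.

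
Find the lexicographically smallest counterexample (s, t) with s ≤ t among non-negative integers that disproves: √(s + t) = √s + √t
(s, t) = (1, 1)

Substituting (1, 1) into the claim:
LHS = √(1 + 1) = √(2) ≈ 1.414
RHS = √1 + √1 = 2

Since LHS ≠ RHS, this pair disproves the claim, and no lexicographically smaller pair (s ≤ t, non-negative integers) does.

For instance (1, 6) is also a counterexample (LHS = √(7) ≈ 2.646, RHS = 1 + √(6) ≈ 3.449), but it's lexicographically larger.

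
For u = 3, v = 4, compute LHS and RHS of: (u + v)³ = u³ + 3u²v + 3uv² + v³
LHS = (3 + 4)³ = 343
RHS = 3³ + 3·3²·4 + 3·3·4² + 4³ = 343

LHS = RHS: the two sides agree.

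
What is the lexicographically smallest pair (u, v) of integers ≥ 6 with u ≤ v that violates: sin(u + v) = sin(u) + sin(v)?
Substituting (6, 6) into the claim:
LHS = sin(6 + 6) = sin(12) ≈ -0.5366
RHS = sin(6) + sin(6) = 2·sin(6) ≈ -0.5588

Since LHS ≠ RHS, this pair disproves the claim, and no lexicographically smaller pair (u ≤ v, integers ≥ 6) does.

For instance (8, 9) is also a counterexample (LHS = sin(17) ≈ -0.9614, RHS = sin(9) + sin(8) ≈ 1.401), but it's lexicographically larger.

Answer: (u, v) = (6, 6)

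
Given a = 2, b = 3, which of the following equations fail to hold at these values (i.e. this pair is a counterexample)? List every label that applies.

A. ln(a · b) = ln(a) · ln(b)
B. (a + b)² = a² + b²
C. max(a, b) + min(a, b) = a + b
Evaluating each claim at the given values:
A. LHS = ln(6) ≈ 1.792, RHS = ln(2)·ln(3) ≈ 0.7615 → fails here (LHS ≠ RHS)
B. LHS = 25, RHS = 13 → fails here (LHS ≠ RHS)
C. LHS = 5, RHS = 5 → holds here (LHS = RHS)

Answer: A, B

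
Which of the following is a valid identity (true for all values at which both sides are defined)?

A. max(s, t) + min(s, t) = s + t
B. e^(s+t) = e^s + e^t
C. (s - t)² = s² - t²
A

A: holds — e.g. at (4, 4), both sides equal 8.
B: fails at (2, 3) — LHS = e^5 ≈ 148.4, RHS = e^2 + e^3 ≈ 27.47.
C: fails at (2, 3) — LHS = 1, RHS = -5.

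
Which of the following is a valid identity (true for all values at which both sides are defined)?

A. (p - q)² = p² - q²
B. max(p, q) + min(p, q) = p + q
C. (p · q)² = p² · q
B

A: fails at (1, 2) — LHS = 1, RHS = -3.
B: holds — e.g. at (3, 5), both sides equal 8.
C: fails at (2, 4) — LHS = 64, RHS = 16.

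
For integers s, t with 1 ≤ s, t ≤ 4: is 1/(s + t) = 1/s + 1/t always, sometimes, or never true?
The claim fails for every pair in the range. For instance at (s, t) = (2, 2): LHS = 1/4, RHS = 1.

Answer: Never true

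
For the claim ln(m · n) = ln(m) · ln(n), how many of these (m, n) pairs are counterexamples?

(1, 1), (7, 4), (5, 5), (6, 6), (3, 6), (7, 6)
5

Testing each pair:
(1, 1): LHS = 0, RHS = 0 → satisfies claim
(7, 4): LHS = ln(28) ≈ 3.332, RHS = ln(4)·ln(7) ≈ 2.698 → counterexample
(5, 5): LHS = ln(25) ≈ 3.219, RHS = ln(5)² ≈ 2.59 → counterexample
(6, 6): LHS = ln(36) ≈ 3.584, RHS = ln(6)² ≈ 3.21 → counterexample
(3, 6): LHS = ln(18) ≈ 2.89, RHS = ln(3)·ln(6) ≈ 1.968 → counterexample
(7, 6): LHS = ln(42) ≈ 3.738, RHS = ln(6)·ln(7) ≈ 3.487 → counterexample

That makes 5 counterexamples.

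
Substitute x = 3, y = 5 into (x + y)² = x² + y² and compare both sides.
LHS = (3 + 5)² = 64
RHS = 3² + 5² = 34

LHS ≠ RHS, so the equation does not hold here.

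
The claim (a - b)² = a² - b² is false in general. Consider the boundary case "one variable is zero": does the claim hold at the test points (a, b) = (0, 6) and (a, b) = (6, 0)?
Only at (6, 0)

At (0, 6): LHS = 36 ≠ RHS = -36
At (6, 0): LHS = 36, RHS = 36 → equal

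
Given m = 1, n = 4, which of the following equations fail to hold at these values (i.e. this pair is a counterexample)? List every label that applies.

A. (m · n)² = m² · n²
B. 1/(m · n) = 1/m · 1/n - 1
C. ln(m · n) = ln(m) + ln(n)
Evaluating each claim at the given values:
A. LHS = 16, RHS = 16 → holds here (LHS = RHS)
B. LHS = 1/4, RHS = -3/4 → fails here (LHS ≠ RHS)
C. LHS = ln(4) ≈ 1.386, RHS = ln(4) ≈ 1.386 → holds here (LHS = RHS)

Answer: B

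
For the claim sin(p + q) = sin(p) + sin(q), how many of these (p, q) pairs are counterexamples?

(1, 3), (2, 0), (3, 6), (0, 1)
2

Testing each pair:
(1, 3): LHS = sin(4) ≈ -0.7568, RHS = sin(3) + sin(1) ≈ 0.9826 → counterexample
(2, 0): LHS = sin(2) ≈ 0.9093, RHS = sin(2) ≈ 0.9093 → satisfies claim
(3, 6): LHS = sin(9) ≈ 0.4121, RHS = sin(6) + sin(3) ≈ -0.1383 → counterexample
(0, 1): LHS = sin(1) ≈ 0.8415, RHS = sin(1) ≈ 0.8415 → satisfies claim

That makes 2 counterexamples.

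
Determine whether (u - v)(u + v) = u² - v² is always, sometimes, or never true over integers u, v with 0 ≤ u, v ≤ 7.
Always true

The identity holds for every pair in the range. For instance at (u, v) = (7, 6): both sides equal 13.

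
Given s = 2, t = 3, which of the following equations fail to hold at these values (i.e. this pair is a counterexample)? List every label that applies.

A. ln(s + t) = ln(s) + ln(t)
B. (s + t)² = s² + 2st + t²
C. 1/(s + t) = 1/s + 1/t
Evaluating each claim at the given values:
A. LHS = ln(5) ≈ 1.609, RHS = ln(2) + ln(3) ≈ 1.792 → fails here (LHS ≠ RHS)
B. LHS = 25, RHS = 25 → holds here (LHS = RHS)
C. LHS = 1/5, RHS = 5/6 → fails here (LHS ≠ RHS)

Answer: A, C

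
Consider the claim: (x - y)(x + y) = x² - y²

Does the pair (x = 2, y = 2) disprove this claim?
No

Substituting x = 2, y = 2:
LHS = (2 - 2)(2 + 2) = 0
RHS = 2² - 2² = 0

The sides agree, so this pair does not disprove the claim.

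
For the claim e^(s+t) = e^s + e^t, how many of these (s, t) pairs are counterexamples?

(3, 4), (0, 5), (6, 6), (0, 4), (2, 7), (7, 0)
Testing each pair:
(3, 4): LHS = e^7 ≈ 1097, RHS = e^3 + e^4 ≈ 74.68 → counterexample
(0, 5): LHS = e^5 ≈ 148.4, RHS = 1 + e^5 ≈ 149.4 → counterexample
(6, 6): LHS = e^12 ≈ 162754.8, RHS = 2·e^6 ≈ 806.9 → counterexample
(0, 4): LHS = e^4 ≈ 54.6, RHS = 1 + e^4 ≈ 55.6 → counterexample
(2, 7): LHS = e^9 ≈ 8103, RHS = e^2 + e^7 ≈ 1104 → counterexample
(7, 0): LHS = e^7 ≈ 1097, RHS = 1 + e^7 ≈ 1098 → counterexample

That makes 6 counterexamples.

Answer: 6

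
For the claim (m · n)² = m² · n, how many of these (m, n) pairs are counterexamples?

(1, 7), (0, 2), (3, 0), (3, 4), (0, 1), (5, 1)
Testing each pair:
(1, 7): LHS = 49, RHS = 7 → counterexample
(0, 2): LHS = 0, RHS = 0 → satisfies claim
(3, 0): LHS = 0, RHS = 0 → satisfies claim
(3, 4): LHS = 144, RHS = 36 → counterexample
(0, 1): LHS = 0, RHS = 0 → satisfies claim
(5, 1): LHS = 25, RHS = 25 → satisfies claim

That makes 2 counterexamples.

Answer: 2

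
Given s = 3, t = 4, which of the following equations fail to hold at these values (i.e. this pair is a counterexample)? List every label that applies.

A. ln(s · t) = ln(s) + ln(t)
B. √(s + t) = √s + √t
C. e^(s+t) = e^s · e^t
Evaluating each claim at the given values:
A. LHS = ln(12) ≈ 2.485, RHS = ln(3) + ln(4) ≈ 2.485 → holds here (LHS = RHS)
B. LHS = √(7) ≈ 2.646, RHS = √(3) + 2 ≈ 3.732 → fails here (LHS ≠ RHS)
C. LHS = e^7 ≈ 1097, RHS = e^7 ≈ 1097 → holds here (LHS = RHS)

Answer: B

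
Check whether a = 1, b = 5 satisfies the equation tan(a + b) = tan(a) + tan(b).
Fails

Substituting a = 1, b = 5:

LHS = tan(1 + 5) = tan(6) ≈ -0.291
RHS = tan(1) + tan(5) ≈ -1.823

LHS ≠ RHS, so the equation does not hold at this point.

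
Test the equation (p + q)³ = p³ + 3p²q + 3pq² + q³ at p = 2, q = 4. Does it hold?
Holds

Substituting p = 2, q = 4:

LHS = (2 + 4)³ = 216
RHS = 2³ + 3·2²·4 + 3·2·4² + 4³ = 216

LHS = RHS, so the equation holds at this point.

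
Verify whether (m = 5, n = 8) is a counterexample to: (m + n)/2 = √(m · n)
Substituting m = 5, n = 8:
LHS = (5 + 8)/2 = 13/2
RHS = √(5 · 8) = 2·√(10) ≈ 6.325

Since LHS ≠ RHS, this pair disproves the claim.

Answer: Yes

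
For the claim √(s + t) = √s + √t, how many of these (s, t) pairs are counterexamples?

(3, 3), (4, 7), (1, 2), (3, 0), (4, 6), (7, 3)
5

Testing each pair:
(3, 3): LHS = √(6) ≈ 2.449, RHS = 2·√(3) ≈ 3.464 → counterexample
(4, 7): LHS = √(11) ≈ 3.317, RHS = 2 + √(7) ≈ 4.646 → counterexample
(1, 2): LHS = √(3) ≈ 1.732, RHS = 1 + √(2) ≈ 2.414 → counterexample
(3, 0): LHS = √(3) ≈ 1.732, RHS = √(3) ≈ 1.732 → satisfies claim
(4, 6): LHS = √(10) ≈ 3.162, RHS = 2 + √(6) ≈ 4.449 → counterexample
(7, 3): LHS = √(10) ≈ 3.162, RHS = √(3) + √(7) ≈ 4.378 → counterexample

That makes 5 counterexamples.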